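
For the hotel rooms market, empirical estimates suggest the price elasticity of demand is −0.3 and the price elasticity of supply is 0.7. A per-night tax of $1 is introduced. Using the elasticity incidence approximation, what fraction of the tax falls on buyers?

Buyers' share ≈ 0.7.

Incidence ratio: buyers' share ≈ εs / (εs + |εd|) = 0.7 / (0.7 + 0.3) = 0.7.
Supply is the more elastic side, so buyers bear the larger share.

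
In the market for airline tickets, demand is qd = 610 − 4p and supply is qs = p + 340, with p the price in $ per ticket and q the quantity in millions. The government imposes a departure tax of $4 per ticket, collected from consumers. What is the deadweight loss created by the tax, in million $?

Deadweight loss = $6.4 million.

Before the tax: set 610 − 4p = p + 340 → p* = $54, q* = 394.
With the tax collected from consumers, demand (in seller-price terms) shifts: qd = 610 − 4(p + 4).
Solving gives q = 390.8 with consumers paying $54.8 and producers receiving $50.8 (the $4 wedge).
Quantity falls by |ΔQ| = |394 − 390.8| = 3.2.
DWL = ½ · t · |ΔQ| = ½ · 4 · 3.2 = $6.4.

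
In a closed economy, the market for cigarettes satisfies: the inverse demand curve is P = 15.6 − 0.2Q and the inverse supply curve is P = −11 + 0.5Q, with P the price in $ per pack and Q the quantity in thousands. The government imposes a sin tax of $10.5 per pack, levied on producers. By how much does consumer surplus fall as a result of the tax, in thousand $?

Rewrite in direct form: Qd = 78 − 5P and Qs = 2P + 22.
Without the tax, 78 − 5P = 2P + 22 gives 7P = 56, so P* = $8 and Q* = 38.
With the tax collected from producers, supply shifts: Qs = 2(P − 10.5) + 22.
New equilibrium: buyers pay $11, producers receive $0.5, Q = 23. (Wedge: Pb − Ps = 10.5.)
ΔCS is the trapezoid between Q = 23 and Q = 38 of height $3: ½ · (38 + 23) · 3 = $91.5.

Consumer surplus falls by $91.5 thousand.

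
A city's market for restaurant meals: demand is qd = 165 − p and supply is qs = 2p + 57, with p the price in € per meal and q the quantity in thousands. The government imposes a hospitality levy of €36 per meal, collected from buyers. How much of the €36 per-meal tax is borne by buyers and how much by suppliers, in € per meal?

Buyers bear €24 per meal; suppliers bear €12 per meal.

Without the tax, 165 − p = 2p + 57 gives 3p = 108, so p* = €36 and q* = 129.
With the tax collected from buyers, demand (in seller-price terms) shifts: qd = 165 − (p + 36).
Solving gives q = 105 with buyers paying €60 and suppliers receiving €24 (the €36 wedge).
Burden on buyers: €24; on suppliers: €12. (They sum to €36.)
The less price-elastic side of the market bears the larger share of a per-unit tax.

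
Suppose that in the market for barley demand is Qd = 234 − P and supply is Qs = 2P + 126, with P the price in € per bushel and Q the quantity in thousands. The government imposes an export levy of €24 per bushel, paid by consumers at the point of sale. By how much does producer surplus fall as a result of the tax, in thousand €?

Without the tax, 234 − P = 2P + 126 gives 3P = 108, so P* = €36 and Q* = 198.
With the tax collected from consumers, demand (in seller-price terms) shifts: Qd = 234 − (P + 24).
Solving gives Q = 182 with consumers paying €52 and producers receiving €28 (the €24 wedge).
ΔPS is the trapezoid between Q = 182 and Q = 198 of height €8: ½ · (198 + 182) · 8 = €1520.

Producer surplus falls by €1520 thousand.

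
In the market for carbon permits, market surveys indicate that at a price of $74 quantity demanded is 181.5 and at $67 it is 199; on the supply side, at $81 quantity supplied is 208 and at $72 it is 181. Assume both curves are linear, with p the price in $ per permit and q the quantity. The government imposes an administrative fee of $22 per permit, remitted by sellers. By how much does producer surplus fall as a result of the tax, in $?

Demand slope: (199 − 181.5)/(67 − 74) = -2.5, so qd = 366.5 − 2.5p.
Supply slope: (181 − 208)/(72 − 81) = 3, so qs = 3p − 35.
Before the tax: set 366.5 − 2.5p = 3p − 35 → p* = $73, q* = 184.
With the tax collected from sellers, supply shifts: qs = 3(p − 22) − 35.
Solving gives q = 154 with buyers paying $85 and sellers receiving $63 (the $22 wedge).
ΔPS is the trapezoid between Q = 154 and Q = 184 of height $10: ½ · (184 + 154) · 10 = $1690.

Producer surplus falls by $1690.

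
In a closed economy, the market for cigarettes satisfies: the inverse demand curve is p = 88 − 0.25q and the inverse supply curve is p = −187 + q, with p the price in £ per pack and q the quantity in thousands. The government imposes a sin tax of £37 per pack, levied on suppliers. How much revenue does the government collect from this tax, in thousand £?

Tax revenue = £7044.8 thousand.

Inverting to q(p) form: qd = 352 − 4p; qs = p + 187.
Before the tax: set 352 − 4p = p + 187 → p* = £33, q* = 220.
With the tax collected from suppliers, supply shifts: qs = (p − 37) + 187.
New equilibrium: consumers pay £40.4, suppliers receive £3.4, q = 190.4. (Wedge: pb − ps = 37.)
Revenue = t · Q = 37 · 190.4 = £7044.8.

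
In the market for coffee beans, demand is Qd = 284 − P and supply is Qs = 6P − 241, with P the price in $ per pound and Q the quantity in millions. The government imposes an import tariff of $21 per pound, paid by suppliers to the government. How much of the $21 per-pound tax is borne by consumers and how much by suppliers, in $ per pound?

Consumers bear $18 per pound; suppliers bear $3 per pound.

Without the tax, 284 − P = 6P − 241 gives 7P = 525, so P* = $75 and Q* = 209.
With the tax collected from suppliers, supply shifts: Qs = 6(P − 21) − 241.
New equilibrium: consumers pay $93, suppliers receive $72, Q = 191. (Wedge: Pb − Ps = 21.)
Burden on consumers: $18; on suppliers: $3. (They sum to $21.)
The less price-elastic side of the market bears the larger share of a per-unit tax.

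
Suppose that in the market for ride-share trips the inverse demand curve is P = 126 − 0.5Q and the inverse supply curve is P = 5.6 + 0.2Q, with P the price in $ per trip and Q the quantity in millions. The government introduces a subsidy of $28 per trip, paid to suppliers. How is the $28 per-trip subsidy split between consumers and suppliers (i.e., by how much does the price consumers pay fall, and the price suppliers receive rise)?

Consumers gain $20 per trip; suppliers gain $8 per trip.

Rewrite in direct form: Qd = 252 − 2P and Qs = 5P − 28.
Before the subsidy: set 252 − 2P = 5P − 28 → P* = $40, Q* = 172.
With a per-unit subsidy paid to suppliers, each receives P + 28 per unit sold, so supply becomes Qs = 5(P + 28) − 28.
New equilibrium: consumers pay $20, suppliers receive $48, Q = 212. (Wedge: Pb − Ps = −28.)
Gain to consumers: $20; to suppliers: $8. (They sum to $28.)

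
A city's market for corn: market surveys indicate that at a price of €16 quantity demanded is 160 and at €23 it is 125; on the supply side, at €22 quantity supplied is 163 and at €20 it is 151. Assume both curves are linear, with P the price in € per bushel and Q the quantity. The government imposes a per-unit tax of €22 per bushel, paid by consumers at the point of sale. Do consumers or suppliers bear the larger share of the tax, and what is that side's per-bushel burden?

Consumers bear the larger share: €12 per bushel.

Demand slope: (125 − 160)/(23 − 16) = -5, so Qd = 240 − 5P.
Supply slope: (151 − 163)/(20 − 22) = 6, so Qs = 6P + 31.
Without the tax, 240 − 5P = 6P + 31 gives 11P = 209, so P* = €19 and Q* = 145.
With the tax collected from consumers, demand (in seller-price terms) shifts: Qd = 240 − 5(P + 22).
Solving gives Q = 85 with consumers paying €31 and suppliers receiving €9 (the €22 wedge).
Per-bushel burden: consumers €12, suppliers €10.
Consumers take the larger share because demand is less price-elastic here (demand slope 5 vs supply slope 6).
The less price-elastic side of the market bears the larger share of a per-unit tax.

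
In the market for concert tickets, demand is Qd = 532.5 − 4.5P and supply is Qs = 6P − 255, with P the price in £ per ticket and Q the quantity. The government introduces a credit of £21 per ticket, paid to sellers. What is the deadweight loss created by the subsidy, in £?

Without the subsidy, 532.5 − 4.5P = 6P − 255 gives 10.5P = 787.5, so P* = £75 and Q* = 195.
With a per-unit subsidy paid to sellers, each receives P + 21 per unit sold, so supply becomes Qs = 6(P + 21) − 255.
Solving gives Q = 249 with consumers paying £63 and sellers receiving £84 (the £21 wedge).
Quantity rises by |ΔQ| = |195 − 249| = 54.
DWL = ½ · t · |ΔQ| = ½ · 21 · 54 = £567.

Deadweight loss = £567.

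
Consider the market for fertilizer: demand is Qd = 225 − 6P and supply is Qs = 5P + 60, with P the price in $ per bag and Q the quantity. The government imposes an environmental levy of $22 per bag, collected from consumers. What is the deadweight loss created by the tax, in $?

Before the tax: set 225 − 6P = 5P + 60 → P* = $15, Q* = 135.
With the tax collected from consumers, demand (in seller-price terms) shifts: Qd = 225 − 6(P + 22).
New equilibrium: consumers pay $25, sellers receive $3, Q = 75. (Wedge: Pb − Ps = 22.)
Quantity falls by |ΔQ| = |135 − 75| = 60.
DWL = ½ · t · |ΔQ| = ½ · 22 · 60 = $660.

Deadweight loss = $660.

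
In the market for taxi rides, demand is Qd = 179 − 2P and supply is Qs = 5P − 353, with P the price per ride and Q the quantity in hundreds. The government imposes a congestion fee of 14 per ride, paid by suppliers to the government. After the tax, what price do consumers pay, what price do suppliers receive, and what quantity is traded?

Before the tax: set 179 − 2P = 5P − 353 → P* = 76, Q* = 27.
With the tax collected from suppliers, supply shifts: Qs = 5(P − 14) − 353.
Solving gives Q = 7 with consumers paying 86 and suppliers receiving 72 (the 14 wedge).
The less price-elastic side of the market bears the larger share of a per-unit tax.

Consumers pay 86; suppliers receive 72; quantity = 7.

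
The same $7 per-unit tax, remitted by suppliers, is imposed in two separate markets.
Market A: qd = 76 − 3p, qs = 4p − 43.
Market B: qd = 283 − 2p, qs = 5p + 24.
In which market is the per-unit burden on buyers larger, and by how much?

Market A: pre-tax p* = $17, q* = 25; post-tax q = 13; per-unit burden on buyers = $4.
Market B: pre-tax p* = $37, q* = 209; post-tax q = 199; per-unit burden on buyers = $5.
Difference: $4 vs $5 → market B is larger by $1.

Market B, by $1.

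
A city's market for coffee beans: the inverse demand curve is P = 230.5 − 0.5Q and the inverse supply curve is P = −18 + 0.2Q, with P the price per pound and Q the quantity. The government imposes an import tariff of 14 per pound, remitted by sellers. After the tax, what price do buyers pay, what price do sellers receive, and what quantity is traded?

Buyers pay 63; sellers receive 49; quantity = 335.

Inverting to Q(P) form: Qd = 461 − 2P; Qs = 5P + 90.
Before the tax: set 461 − 2P = 5P + 90 → P* = 53, Q* = 355.
With the tax collected from sellers, supply shifts: Qs = 5(P − 14) + 90.
New equilibrium: buyers pay 63, sellers receive 49, Q = 335. (Wedge: Pb − Ps = 14.)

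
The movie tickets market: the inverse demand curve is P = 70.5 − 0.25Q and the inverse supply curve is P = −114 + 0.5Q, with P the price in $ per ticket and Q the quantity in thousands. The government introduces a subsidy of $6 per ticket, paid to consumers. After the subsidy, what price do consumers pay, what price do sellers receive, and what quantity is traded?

Consumers pay $7; sellers receive $13; quantity = 254.

Rewrite in direct form: Qd = 282 − 4P and Qs = 2P + 228.
Before the subsidy: set 282 − 4P = 2P + 228 → P* = $9, Q* = 246.
With a per-unit subsidy paid to consumers, each effectively pays P − 6, so demand becomes Qd = 282 − 4(P − 6).
Solving gives Q = 254 with consumers paying $7 and sellers receiving $13 (the $6 wedge).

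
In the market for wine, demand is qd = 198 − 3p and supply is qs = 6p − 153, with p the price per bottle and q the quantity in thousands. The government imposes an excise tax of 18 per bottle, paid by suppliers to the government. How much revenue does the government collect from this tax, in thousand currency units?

Without the tax, 198 − 3p = 6p − 153 gives 9p = 351, so p* = 39 and q* = 81.
With the tax collected from suppliers, supply shifts: qs = 6(p − 18) − 153.
New equilibrium: buyers pay 51, suppliers receive 33, q = 45. (Wedge: pb − ps = 18.)
Revenue = t · Q = 18 · 45 = 810.

Tax revenue = 810 thousand.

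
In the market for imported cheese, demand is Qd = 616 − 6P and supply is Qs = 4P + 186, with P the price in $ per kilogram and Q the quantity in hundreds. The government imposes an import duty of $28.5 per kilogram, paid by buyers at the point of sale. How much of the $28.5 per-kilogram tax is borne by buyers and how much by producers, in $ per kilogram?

Buyers bear $11.4 per kilogram; producers bear $17.1 per kilogram.

Before the tax: set 616 − 6P = 4P + 186 → P* = $43, Q* = 358.
With the tax collected from buyers, demand (in seller-price terms) shifts: Qd = 616 − 6(P + 28.5).
New equilibrium: buyers pay $54.4, producers receive $25.9, Q = 289.6. (Wedge: Pb − Ps = 28.5.)
Burden on buyers: $11.4; on producers: $17.1. (They sum to $28.5.)
The less price-elastic side of the market bears the larger share of a per-unit tax.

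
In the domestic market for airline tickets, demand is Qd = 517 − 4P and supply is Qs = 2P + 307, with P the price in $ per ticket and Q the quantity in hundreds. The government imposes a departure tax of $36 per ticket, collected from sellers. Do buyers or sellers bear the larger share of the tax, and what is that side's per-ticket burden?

Sellers bear the larger share: $24 per ticket.

Without the tax, 517 − 4P = 2P + 307 gives 6P = 210, so P* = $35 and Q* = 377.
With the tax collected from sellers, supply shifts: Qs = 2(P − 36) + 307.
New equilibrium: buyers pay $47, sellers receive $11, Q = 329. (Wedge: Pb − Ps = 36.)
Per-ticket burden: buyers $12, sellers $24.
Sellers take the larger share because supply is less price-elastic here (demand slope 4 vs supply slope 2).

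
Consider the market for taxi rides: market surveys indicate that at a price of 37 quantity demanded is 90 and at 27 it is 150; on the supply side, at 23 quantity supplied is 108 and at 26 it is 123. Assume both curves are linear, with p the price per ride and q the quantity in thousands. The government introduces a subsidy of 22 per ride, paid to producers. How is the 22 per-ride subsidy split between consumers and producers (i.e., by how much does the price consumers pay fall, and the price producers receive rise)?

Consumers gain 10 per ride; producers gain 12 per ride.

Demand slope: (150 − 90)/(27 − 37) = -6, so qd = 312 − 6p.
Supply slope: (123 − 108)/(26 − 23) = 5, so qs = 5p − 7.
Before the subsidy: set 312 − 6p = 5p − 7 → p* = 29, q* = 138.
With a per-unit subsidy paid to producers, each receives p + 22 per unit sold, so supply becomes qs = 5(p + 22) − 7.
New equilibrium: consumers pay 19, producers receive 41, q = 198. (Wedge: pb − ps = −22.)
Gain to consumers: 10; to producers: 12. (They sum to 22.)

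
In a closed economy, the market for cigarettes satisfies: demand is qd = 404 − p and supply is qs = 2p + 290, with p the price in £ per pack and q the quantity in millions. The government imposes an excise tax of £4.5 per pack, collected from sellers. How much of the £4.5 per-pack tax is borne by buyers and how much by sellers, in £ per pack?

Without the tax, 404 − p = 2p + 290 gives 3p = 114, so p* = £38 and q* = 366.
With the tax collected from sellers, supply shifts: qs = 2(p − 4.5) + 290.
New equilibrium: buyers pay £41, sellers receive £36.5, q = 363. (Wedge: pb − ps = 4.5.)
Burden on buyers: £3; on sellers: £1.5. (They sum to £4.5.)

Buyers bear £3 per pack; sellers bear £1.5 per pack.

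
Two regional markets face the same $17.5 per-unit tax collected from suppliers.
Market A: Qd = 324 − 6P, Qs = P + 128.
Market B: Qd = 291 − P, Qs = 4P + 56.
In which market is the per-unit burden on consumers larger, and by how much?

Market B, by $11.5.

Market A: pre-tax P* = $28, Q* = 156; post-tax Q = 141; per-unit burden on consumers = $2.5.
Market B: pre-tax P* = $47, Q* = 244; post-tax Q = 230; per-unit burden on consumers = $14.
Difference: $2.5 vs $14 → market B is larger by $11.5.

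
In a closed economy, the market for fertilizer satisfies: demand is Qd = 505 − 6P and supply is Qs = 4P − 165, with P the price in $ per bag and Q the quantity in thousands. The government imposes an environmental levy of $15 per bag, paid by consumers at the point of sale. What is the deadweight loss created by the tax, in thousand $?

Deadweight loss = $270 thousand.

Without the tax, 505 − 6P = 4P − 165 gives 10P = 670, so P* = $67 and Q* = 103.
With the tax collected from consumers, demand (in seller-price terms) shifts: Qd = 505 − 6(P + 15).
Solving gives Q = 67 with consumers paying $73 and sellers receiving $58 (the $15 wedge).
Quantity falls by |ΔQ| = |103 − 67| = 36.
DWL = ½ · t · |ΔQ| = ½ · 15 · 36 = $270.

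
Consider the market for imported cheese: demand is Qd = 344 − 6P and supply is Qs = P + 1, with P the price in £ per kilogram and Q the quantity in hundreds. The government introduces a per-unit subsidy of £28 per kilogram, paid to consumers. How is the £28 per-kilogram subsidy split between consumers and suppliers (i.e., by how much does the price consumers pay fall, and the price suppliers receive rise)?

Consumers gain £4 per kilogram; suppliers gain £24 per kilogram.

Before the subsidy: set 344 − 6P = P + 1 → P* = £49, Q* = 50.
With a per-unit subsidy paid to consumers, each effectively pays P − 28, so demand becomes Qd = 344 − 6(P − 28).
New equilibrium: consumers pay £45, suppliers receive £73, Q = 74. (Wedge: Pb − Ps = −28.)
Gain to consumers: £4; to suppliers: £24. (They sum to £28.)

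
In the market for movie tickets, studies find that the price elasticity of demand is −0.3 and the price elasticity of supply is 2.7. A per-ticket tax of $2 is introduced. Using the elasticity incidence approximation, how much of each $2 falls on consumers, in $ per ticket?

Consumers bear ≈ $1.8 per ticket.

Incidence ratio: consumers' share ≈ εs / (εs + |εd|) = 2.7 / (2.7 + 0.3) = 0.9.
So consumers bear ≈ 0.9 × $2 = $1.8; sellers bear $0.2.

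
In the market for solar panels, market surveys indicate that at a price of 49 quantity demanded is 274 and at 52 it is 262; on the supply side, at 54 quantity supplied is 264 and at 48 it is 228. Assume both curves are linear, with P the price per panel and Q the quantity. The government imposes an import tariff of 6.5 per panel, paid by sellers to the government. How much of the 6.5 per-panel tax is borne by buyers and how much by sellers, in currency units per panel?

Demand slope: (262 − 274)/(52 − 49) = -4, so Qd = 470 − 4P.
Supply slope: (228 − 264)/(48 − 54) = 6, so Qs = 6P − 60.
Without the tax, 470 − 4P = 6P − 60 gives 10P = 530, so P* = 53 and Q* = 258.
With the tax collected from sellers, supply shifts: Qs = 6(P − 6.5) − 60.
New equilibrium: buyers pay 56.9, sellers receive 50.4, Q = 242.4. (Wedge: Pb − Ps = 6.5.)
Burden on buyers: 3.9; on sellers: 2.6. (They sum to 6.5.)

Buyers bear 3.9 per panel; sellers bear 2.6 per panel.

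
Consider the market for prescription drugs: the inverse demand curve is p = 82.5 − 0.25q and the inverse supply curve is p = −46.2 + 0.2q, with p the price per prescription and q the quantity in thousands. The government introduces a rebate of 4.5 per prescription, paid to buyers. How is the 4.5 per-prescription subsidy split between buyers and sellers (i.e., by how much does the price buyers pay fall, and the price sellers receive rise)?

Buyers gain 2.5 per prescription; sellers gain 2 per prescription.

Rewrite in direct form: qd = 330 − 4p and qs = 5p + 231.
Before the subsidy: set 330 − 4p = 5p + 231 → p* = 11, q* = 286.
With a per-unit subsidy paid to buyers, each effectively pays p − 4.5, so demand becomes qd = 330 − 4(p − 4.5).
Solving gives q = 296 with buyers paying 8.5 and sellers receiving 13 (the 4.5 wedge).
Gain to buyers: 2.5; to sellers: 2. (They sum to 4.5.)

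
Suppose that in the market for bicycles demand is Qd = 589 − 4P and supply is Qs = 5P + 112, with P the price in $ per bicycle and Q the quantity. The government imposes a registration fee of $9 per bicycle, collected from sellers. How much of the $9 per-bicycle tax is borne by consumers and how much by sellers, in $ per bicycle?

Without the tax, 589 − 4P = 5P + 112 gives 9P = 477, so P* = $53 and Q* = 377.
With the tax collected from sellers, supply shifts: Qs = 5(P − 9) + 112.
Solving gives Q = 357 with consumers paying $58 and sellers receiving $49 (the $9 wedge).
Burden on consumers: $5; on sellers: $4. (They sum to $9.)

Consumers bear $5 per bicycle; sellers bear $4 per bicycle.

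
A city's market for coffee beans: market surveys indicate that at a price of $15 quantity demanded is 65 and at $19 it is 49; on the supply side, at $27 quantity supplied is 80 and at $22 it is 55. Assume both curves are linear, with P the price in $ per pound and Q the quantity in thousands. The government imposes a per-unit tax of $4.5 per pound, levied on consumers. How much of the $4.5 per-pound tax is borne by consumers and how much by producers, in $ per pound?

Consumers bear $2.5 per pound; producers bear $2 per pound.

Demand slope: (49 − 65)/(19 − 15) = -4, so Qd = 125 − 4P.
Supply slope: (55 − 80)/(22 − 27) = 5, so Qs = 5P − 55.
Before the tax: set 125 − 4P = 5P − 55 → P* = $20, Q* = 45.
With the tax collected from consumers, demand (in seller-price terms) shifts: Qd = 125 − 4(P + 4.5).
New equilibrium: consumers pay $22.5, producers receive $18, Q = 35. (Wedge: Pb − Ps = 4.5.)
Burden on consumers: $2.5; on producers: $2. (They sum to $4.5.)
The less price-elastic side of the market bears the larger share of a per-unit tax.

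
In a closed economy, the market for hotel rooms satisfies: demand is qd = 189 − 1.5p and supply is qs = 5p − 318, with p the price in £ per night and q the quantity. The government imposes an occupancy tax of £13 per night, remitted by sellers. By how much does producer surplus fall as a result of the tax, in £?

Producer surplus falls by £193.5.

Without the tax, 189 − 1.5p = 5p − 318 gives 6.5p = 507, so p* = £78 and q* = 72.
With the tax collected from sellers, supply shifts: qs = 5(p − 13) − 318.
Solving gives q = 57 with consumers paying £88 and sellers receiving £75 (the £13 wedge).
ΔPS is the trapezoid between Q = 57 and Q = 72 of height £3: ½ · (72 + 57) · 3 = £193.5.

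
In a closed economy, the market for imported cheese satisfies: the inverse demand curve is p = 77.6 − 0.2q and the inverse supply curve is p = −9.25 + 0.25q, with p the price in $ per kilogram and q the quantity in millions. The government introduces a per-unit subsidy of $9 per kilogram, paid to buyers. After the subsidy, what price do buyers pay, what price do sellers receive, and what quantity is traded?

Inverting to q(p) form: qd = 388 − 5p; qs = 4p + 37.
Without the subsidy, 388 − 5p = 4p + 37 gives 9p = 351, so p* = $39 and q* = 193.
With a per-unit subsidy paid to buyers, each effectively pays p − 9, so demand becomes qd = 388 − 5(p − 9).
New equilibrium: buyers pay $35, sellers receive $44, q = 213. (Wedge: pb − ps = −9.)

Buyers pay $35; sellers receive $44; quantity = 213.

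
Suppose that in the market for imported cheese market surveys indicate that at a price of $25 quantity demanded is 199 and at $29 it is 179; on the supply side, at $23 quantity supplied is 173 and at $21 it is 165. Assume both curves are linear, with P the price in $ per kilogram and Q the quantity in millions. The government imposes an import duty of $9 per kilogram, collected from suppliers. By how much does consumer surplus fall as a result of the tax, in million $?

Consumer surplus falls by $716 million.

Demand slope: (179 − 199)/(29 − 25) = -5, so Qd = 324 − 5P.
Supply slope: (165 − 173)/(21 − 23) = 4, so Qs = 4P + 81.
Without the tax, 324 − 5P = 4P + 81 gives 9P = 243, so P* = $27 and Q* = 189.
With the tax collected from suppliers, supply shifts: Qs = 4(P − 9) + 81.
Solving gives Q = 169 with consumers paying $31 and suppliers receiving $22 (the $9 wedge).
ΔCS is the trapezoid between Q = 169 and Q = 189 of height $4: ½ · (189 + 169) · 4 = $716.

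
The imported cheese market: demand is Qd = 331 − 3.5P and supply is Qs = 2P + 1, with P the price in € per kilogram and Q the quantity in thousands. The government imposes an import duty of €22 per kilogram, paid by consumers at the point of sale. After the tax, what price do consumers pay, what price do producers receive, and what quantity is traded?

Consumers pay €68; producers receive €46; quantity = 93.

Before the tax: set 331 − 3.5P = 2P + 1 → P* = €60, Q* = 121.
With the tax collected from consumers, demand (in seller-price terms) shifts: Qd = 331 − 3.5(P + 22).
Solving gives Q = 93 with consumers paying €68 and producers receiving €46 (the €22 wedge).
The less price-elastic side of the market bears the larger share of a per-unit tax.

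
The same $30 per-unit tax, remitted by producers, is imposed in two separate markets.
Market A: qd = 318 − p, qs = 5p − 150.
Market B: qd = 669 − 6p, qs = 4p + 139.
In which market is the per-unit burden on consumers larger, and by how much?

Market A: pre-tax p* = $78, q* = 240; post-tax q = 215; per-unit burden on consumers = $25.
Market B: pre-tax p* = $53, q* = 351; post-tax q = 279; per-unit burden on consumers = $12.
Difference: $25 vs $12 → market A is larger by $13.

Market A, by $13.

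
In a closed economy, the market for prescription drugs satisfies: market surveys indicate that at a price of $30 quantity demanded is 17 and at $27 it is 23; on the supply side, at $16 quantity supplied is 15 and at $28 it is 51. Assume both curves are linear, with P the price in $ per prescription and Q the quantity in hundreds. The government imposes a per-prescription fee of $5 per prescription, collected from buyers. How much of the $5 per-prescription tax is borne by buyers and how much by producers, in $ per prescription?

Buyers bear $3 per prescription; producers bear $2 per prescription.

Demand slope: (23 − 17)/(27 − 30) = -2, so Qd = 77 − 2P.
Supply slope: (51 − 15)/(28 − 16) = 3, so Qs = 3P − 33.
Before the tax: set 77 − 2P = 3P − 33 → P* = $22, Q* = 33.
With the tax collected from buyers, demand (in seller-price terms) shifts: Qd = 77 − 2(P + 5).
New equilibrium: buyers pay $25, producers receive $20, Q = 27. (Wedge: Pb − Ps = 5.)
Burden on buyers: $3; on producers: $2. (They sum to $5.)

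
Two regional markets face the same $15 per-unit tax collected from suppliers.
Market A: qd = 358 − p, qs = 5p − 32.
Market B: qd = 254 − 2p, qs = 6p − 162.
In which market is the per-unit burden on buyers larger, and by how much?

Market A: pre-tax p* = $65, q* = 293; post-tax q = 280.5; per-unit burden on buyers = $12.5.
Market B: pre-tax p* = $52, q* = 150; post-tax q = 127.5; per-unit burden on buyers = $11.25.
Difference: $12.5 vs $11.25 → market A is larger by $1.25.

Market A, by $1.25.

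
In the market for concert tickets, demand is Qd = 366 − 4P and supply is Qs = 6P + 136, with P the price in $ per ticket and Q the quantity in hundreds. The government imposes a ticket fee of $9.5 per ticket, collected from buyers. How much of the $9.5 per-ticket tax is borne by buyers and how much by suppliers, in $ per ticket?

Buyers bear $5.7 per ticket; suppliers bear $3.8 per ticket.

Before the tax: set 366 − 4P = 6P + 136 → P* = $23, Q* = 274.
With the tax collected from buyers, demand (in seller-price terms) shifts: Qd = 366 − 4(P + 9.5).
Solving gives Q = 251.2 with buyers paying $28.7 and suppliers receiving $19.2 (the $9.5 wedge).
Burden on buyers: $5.7; on suppliers: $3.8. (They sum to $9.5.)
The less price-elastic side of the market bears the larger share of a per-unit tax.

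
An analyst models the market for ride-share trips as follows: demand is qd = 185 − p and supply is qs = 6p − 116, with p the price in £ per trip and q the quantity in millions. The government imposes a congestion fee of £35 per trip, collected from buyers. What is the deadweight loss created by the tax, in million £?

Deadweight loss = £525 million.

Without the tax, 185 − p = 6p − 116 gives 7p = 301, so p* = £43 and q* = 142.
With the tax collected from buyers, demand (in seller-price terms) shifts: qd = 185 − (p + 35).
Solving gives q = 112 with buyers paying £73 and suppliers receiving £38 (the £35 wedge).
Quantity falls by |ΔQ| = |142 − 112| = 30.
DWL = ½ · t · |ΔQ| = ½ · 35 · 30 = £525.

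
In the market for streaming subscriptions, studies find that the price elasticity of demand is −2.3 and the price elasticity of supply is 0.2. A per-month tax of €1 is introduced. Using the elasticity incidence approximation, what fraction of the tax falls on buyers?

Incidence ratio: buyers' share ≈ εs / (εs + |εd|) = 0.2 / (0.2 + 2.3) = 0.08.
Supply is the less elastic side, so buyers bear the smaller share.

Buyers' share ≈ 0.08.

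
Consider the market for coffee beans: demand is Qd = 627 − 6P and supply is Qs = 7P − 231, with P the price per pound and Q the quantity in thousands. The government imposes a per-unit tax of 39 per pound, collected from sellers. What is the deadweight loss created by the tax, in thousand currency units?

Before the tax: set 627 − 6P = 7P − 231 → P* = 66, Q* = 231.
With the tax collected from sellers, supply shifts: Qs = 7(P − 39) − 231.
Solving gives Q = 105 with buyers paying 87 and sellers receiving 48 (the 39 wedge).
Quantity falls by |ΔQ| = |231 − 105| = 126.
DWL = ½ · t · |ΔQ| = ½ · 39 · 126 = 2457.

Deadweight loss = 2457 thousand.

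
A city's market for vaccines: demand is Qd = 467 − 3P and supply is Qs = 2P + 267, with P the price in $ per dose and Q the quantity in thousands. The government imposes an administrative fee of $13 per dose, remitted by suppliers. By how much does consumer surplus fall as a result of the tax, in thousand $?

Consumer surplus falls by $1763.84 thousand.

Before the tax: set 467 − 3P = 2P + 267 → P* = $40, Q* = 347.
With the tax collected from suppliers, supply shifts: Qs = 2(P − 13) + 267.
New equilibrium: consumers pay $45.2, suppliers receive $32.2, Q = 331.4. (Wedge: Pb − Ps = 13.)
ΔCS is the trapezoid between Q = 331.4 and Q = 347 of height $5.2: ½ · (347 + 331.4) · 5.2 = $1763.84.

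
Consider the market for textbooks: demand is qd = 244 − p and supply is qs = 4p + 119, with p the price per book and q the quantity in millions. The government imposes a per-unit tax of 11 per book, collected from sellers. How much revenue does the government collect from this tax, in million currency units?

Before the tax: set 244 − p = 4p + 119 → p* = 25, q* = 219.
With the tax collected from sellers, supply shifts: qs = 4(p − 11) + 119.
New equilibrium: buyers pay 33.8, sellers receive 22.8, q = 210.2. (Wedge: pb − ps = 11.)
Revenue = t · Q = 11 · 210.2 = 2312.2.

Tax revenue = 2312.2 million.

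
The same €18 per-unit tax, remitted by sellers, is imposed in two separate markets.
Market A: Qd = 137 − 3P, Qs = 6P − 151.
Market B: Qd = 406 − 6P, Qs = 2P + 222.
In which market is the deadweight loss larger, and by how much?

Market A, by €81.

Market A: pre-tax P* = €32, Q* = 41; post-tax Q = 5; deadweight loss = €324.
Market B: pre-tax P* = €23, Q* = 268; post-tax Q = 241; deadweight loss = €243.
Difference: €324 vs €243 → market A is larger by €81.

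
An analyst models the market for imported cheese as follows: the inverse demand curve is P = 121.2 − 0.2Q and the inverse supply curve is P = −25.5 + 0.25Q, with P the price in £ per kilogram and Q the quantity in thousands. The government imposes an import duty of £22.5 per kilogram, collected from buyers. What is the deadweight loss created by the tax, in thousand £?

Deadweight loss = £562.5 thousand.

Rewrite in direct form: Qd = 606 − 5P and Qs = 4P + 102.
Before the tax: set 606 − 5P = 4P + 102 → P* = £56, Q* = 326.
With the tax collected from buyers, demand (in seller-price terms) shifts: Qd = 606 − 5(P + 22.5).
New equilibrium: buyers pay £66, sellers receive £43.5, Q = 276. (Wedge: Pb − Ps = 22.5.)
Quantity falls by |ΔQ| = |326 − 276| = 50.
DWL = ½ · t · |ΔQ| = ½ · 22.5 · 50 = £562.5.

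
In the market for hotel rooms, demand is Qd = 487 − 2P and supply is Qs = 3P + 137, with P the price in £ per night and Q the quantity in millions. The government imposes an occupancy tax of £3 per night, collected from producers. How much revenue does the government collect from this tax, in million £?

Before the tax: set 487 − 2P = 3P + 137 → P* = £70, Q* = 347.
With the tax collected from producers, supply shifts: Qs = 3(P − 3) + 137.
Solving gives Q = 343.4 with consumers paying £71.8 and producers receiving £68.8 (the £3 wedge).
Revenue = t · Q = 3 · 343.4 = £1030.2.

Tax revenue = £1030.2 million.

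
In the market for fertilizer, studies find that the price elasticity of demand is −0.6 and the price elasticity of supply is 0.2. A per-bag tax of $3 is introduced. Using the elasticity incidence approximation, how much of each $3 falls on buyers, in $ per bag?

Buyers bear ≈ $0.75 per bag.

Incidence ratio: buyers' share ≈ εs / (εs + |εd|) = 0.2 / (0.2 + 0.6) = 0.25.
So buyers bear ≈ 0.25 × $3 = $0.75; suppliers bear $2.25.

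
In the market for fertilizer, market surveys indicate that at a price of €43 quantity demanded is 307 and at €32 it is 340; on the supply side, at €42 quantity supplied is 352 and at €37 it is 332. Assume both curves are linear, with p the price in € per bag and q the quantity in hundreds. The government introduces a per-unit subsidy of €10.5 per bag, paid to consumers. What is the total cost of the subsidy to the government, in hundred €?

Government outlay = €3633 hundred.

Demand slope: (340 − 307)/(32 − 43) = -3, so qd = 436 − 3p.
Supply slope: (332 − 352)/(37 − 42) = 4, so qs = 4p + 184.
Before the subsidy: set 436 − 3p = 4p + 184 → p* = €36, q* = 328.
With a per-unit subsidy paid to consumers, each effectively pays p − 10.5, so demand becomes qd = 436 − 3(p − 10.5).
New equilibrium: consumers pay €30, producers receive €40.5, q = 346. (Wedge: pb − ps = −10.5.)
Outlay = t · Q = 10.5 · 346 = €3633.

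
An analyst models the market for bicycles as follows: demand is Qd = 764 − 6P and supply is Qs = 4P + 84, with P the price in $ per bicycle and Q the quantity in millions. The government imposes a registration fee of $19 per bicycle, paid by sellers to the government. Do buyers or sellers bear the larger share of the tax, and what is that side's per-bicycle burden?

Before the tax: set 764 − 6P = 4P + 84 → P* = $68, Q* = 356.
With the tax collected from sellers, supply shifts: Qs = 4(P − 19) + 84.
Solving gives Q = 310.4 with buyers paying $75.6 and sellers receiving $56.6 (the $19 wedge).
Per-bicycle burden: buyers $7.6, sellers $11.4.
Sellers take the larger share because supply is less price-elastic here (demand slope 6 vs supply slope 4).
The less price-elastic side of the market bears the larger share of a per-unit tax.

Sellers bear the larger share: $11.4 per bicycle.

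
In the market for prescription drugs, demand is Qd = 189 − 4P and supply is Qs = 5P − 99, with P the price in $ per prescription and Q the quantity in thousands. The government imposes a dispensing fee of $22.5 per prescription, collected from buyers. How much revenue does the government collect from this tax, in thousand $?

Without the tax, 189 − 4P = 5P − 99 gives 9P = 288, so P* = $32 and Q* = 61.
With the tax collected from buyers, demand (in seller-price terms) shifts: Qd = 189 − 4(P + 22.5).
Solving gives Q = 11 with buyers paying $44.5 and producers receiving $22 (the $22.5 wedge).
Revenue = t · Q = 22.5 · 11 = $247.5.

Tax revenue = $247.5 thousand.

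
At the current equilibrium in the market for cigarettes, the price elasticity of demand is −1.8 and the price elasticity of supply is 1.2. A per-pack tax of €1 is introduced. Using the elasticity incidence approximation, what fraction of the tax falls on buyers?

Buyers' share ≈ 0.4.

Incidence ratio: buyers' share ≈ εs / (εs + |εd|) = 1.2 / (1.2 + 1.8) = 0.4.
Supply is the less elastic side, so buyers bear the smaller share.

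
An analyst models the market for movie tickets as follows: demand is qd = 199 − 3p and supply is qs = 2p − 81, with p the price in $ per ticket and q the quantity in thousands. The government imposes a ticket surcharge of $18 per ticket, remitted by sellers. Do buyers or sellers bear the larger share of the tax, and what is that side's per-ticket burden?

Before the tax: set 199 − 3p = 2p − 81 → p* = $56, q* = 31.
With the tax collected from sellers, supply shifts: qs = 2(p − 18) − 81.
New equilibrium: buyers pay $63.2, sellers receive $45.2, q = 9.4. (Wedge: pb − ps = 18.)
Per-ticket burden: buyers $7.2, sellers $10.8.
Sellers take the larger share because supply is less price-elastic here (demand slope 3 vs supply slope 2).
The less price-elastic side of the market bears the larger share of a per-unit tax.

Sellers bear the larger share: $10.8 per ticket.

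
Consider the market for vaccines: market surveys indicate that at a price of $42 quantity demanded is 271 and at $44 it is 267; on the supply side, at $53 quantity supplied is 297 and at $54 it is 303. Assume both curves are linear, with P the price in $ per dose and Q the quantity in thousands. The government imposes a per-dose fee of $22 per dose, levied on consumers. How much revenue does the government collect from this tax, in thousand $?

Tax revenue = $5016 thousand.

Demand slope: (267 − 271)/(44 − 42) = -2, so Qd = 355 − 2P.
Supply slope: (303 − 297)/(54 − 53) = 6, so Qs = 6P − 21.
Without the tax, 355 − 2P = 6P − 21 gives 8P = 376, so P* = $47 and Q* = 261.
With the tax collected from consumers, demand (in seller-price terms) shifts: Qd = 355 − 2(P + 22).
New equilibrium: consumers pay $63.5, producers receive $41.5, Q = 228. (Wedge: Pb − Ps = 22.)
Revenue = t · Q = 22 · 228 = $5016.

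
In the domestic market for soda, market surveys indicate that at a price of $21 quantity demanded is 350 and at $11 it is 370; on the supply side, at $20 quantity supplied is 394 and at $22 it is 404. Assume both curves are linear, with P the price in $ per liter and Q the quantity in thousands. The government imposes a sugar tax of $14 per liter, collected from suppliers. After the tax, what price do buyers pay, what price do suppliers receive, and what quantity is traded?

Buyers pay $24; suppliers receive $10; quantity = 344.

Demand slope: (370 − 350)/(11 − 21) = -2, so Qd = 392 − 2P.
Supply slope: (404 − 394)/(22 − 20) = 5, so Qs = 5P + 294.
Before the tax: set 392 − 2P = 5P + 294 → P* = $14, Q* = 364.
With the tax collected from suppliers, supply shifts: Qs = 5(P − 14) + 294.
Solving gives Q = 344 with buyers paying $24 and suppliers receiving $10 (the $14 wedge).
The less price-elastic side of the market bears the larger share of a per-unit tax.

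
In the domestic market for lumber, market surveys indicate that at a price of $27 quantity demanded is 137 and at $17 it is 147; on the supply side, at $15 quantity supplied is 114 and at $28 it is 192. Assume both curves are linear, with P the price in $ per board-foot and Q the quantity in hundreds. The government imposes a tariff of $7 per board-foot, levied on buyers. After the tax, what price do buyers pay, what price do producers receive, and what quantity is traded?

Buyers pay $26; producers receive $19; quantity = 138.

Demand slope: (147 − 137)/(17 − 27) = -1, so Qd = 164 − P.
Supply slope: (192 − 114)/(28 − 15) = 6, so Qs = 6P + 24.
Before the tax: set 164 − P = 6P + 24 → P* = $20, Q* = 144.
With the tax collected from buyers, demand (in seller-price terms) shifts: Qd = 164 − (P + 7).
New equilibrium: buyers pay $26, producers receive $19, Q = 138. (Wedge: Pb − Ps = 7.)
The less price-elastic side of the market bears the larger share of a per-unit tax.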